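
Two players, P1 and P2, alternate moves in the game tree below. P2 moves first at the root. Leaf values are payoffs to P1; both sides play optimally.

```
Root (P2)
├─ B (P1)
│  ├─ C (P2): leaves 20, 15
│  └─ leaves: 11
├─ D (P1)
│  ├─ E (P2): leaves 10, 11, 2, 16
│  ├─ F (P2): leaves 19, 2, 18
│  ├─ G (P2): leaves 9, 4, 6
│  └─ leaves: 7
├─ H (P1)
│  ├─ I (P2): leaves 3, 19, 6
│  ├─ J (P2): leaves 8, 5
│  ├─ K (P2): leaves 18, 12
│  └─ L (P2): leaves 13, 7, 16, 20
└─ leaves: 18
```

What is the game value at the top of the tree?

C (P2): min(20, 15) = 15
B (P1): max(15, 11) = 15
E (P2): min(10, 11, 2, 16) = 2
F (P2): min(19, 2, 18) = 2
G (P2): min(9, 4, 6) = 4
D (P1): max(2, 2, 4, 7) = 7
I (P2): min(3, 19, 6) = 3
J (P2): min(8, 5) = 5
K (P2): min(18, 12) = 12
L (P2): min(13, 7, 16, 20) = 7
H (P1): max(3, 5, 12, 7) = 12
Root (P2): min(15, 7, 12, 18) = 7

7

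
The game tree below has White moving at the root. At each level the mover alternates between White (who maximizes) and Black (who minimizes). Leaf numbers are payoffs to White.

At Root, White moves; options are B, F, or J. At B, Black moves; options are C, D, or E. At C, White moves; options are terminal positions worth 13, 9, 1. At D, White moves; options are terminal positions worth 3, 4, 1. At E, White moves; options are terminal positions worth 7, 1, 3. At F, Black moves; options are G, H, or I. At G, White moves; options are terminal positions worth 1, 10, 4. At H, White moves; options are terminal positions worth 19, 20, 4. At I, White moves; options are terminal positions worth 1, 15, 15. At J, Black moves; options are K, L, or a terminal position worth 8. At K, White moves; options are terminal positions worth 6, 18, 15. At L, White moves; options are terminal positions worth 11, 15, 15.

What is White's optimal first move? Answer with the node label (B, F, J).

C (White): max(13, 9, 1) = 13
D (White): max(3, 4, 1) = 4
E (White): max(7, 1, 3) = 7
B (Black): min(13, 4, 7) = 4
G (White): max(1, 10, 4) = 10
H (White): max(19, 20, 4) = 20
I (White): max(1, 15, 15) = 15
F (Black): min(10, 20, 15) = 10
K (White): max(6, 18, 15) = 18
L (White): max(11, 15, 15) = 15
J (Black): min(18, 15, 8) = 8
Root (White): max(4, 10, 8) = 10
White picks the child with the highest value: F (value 10).

F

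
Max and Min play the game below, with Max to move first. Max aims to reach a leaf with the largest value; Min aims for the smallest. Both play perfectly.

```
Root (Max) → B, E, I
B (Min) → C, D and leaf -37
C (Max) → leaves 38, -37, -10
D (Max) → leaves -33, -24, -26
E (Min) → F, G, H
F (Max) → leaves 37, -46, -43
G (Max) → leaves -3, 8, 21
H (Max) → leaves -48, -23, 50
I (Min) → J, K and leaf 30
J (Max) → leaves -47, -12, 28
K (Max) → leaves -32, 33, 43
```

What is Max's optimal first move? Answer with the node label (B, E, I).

C (Max): max(38, -37, -10) = 38
D (Max): max(-33, -24, -26) = -24
B (Min): min(38, -24, -37) = -37
F (Max): max(37, -46, -43) = 37
G (Max): max(-3, 8, 21) = 21
H (Max): max(-48, -23, 50) = 50
E (Min): min(37, 21, 50) = 21
J (Max): max(-47, -12, 28) = 28
K (Max): max(-32, 33, 43) = 43
I (Min): min(28, 43, 30) = 28
Root (Max): max(-37, 21, 28) = 28
Max picks the child with the highest value: I (value 28).

I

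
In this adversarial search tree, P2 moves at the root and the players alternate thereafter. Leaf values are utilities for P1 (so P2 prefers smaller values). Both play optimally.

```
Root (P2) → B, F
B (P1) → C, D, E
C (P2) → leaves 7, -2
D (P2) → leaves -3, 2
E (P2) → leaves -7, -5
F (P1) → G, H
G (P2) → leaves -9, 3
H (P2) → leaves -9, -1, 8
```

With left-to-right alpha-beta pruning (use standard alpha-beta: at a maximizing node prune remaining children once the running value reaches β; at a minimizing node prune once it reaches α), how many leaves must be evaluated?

7

C [α=-∞,β=+∞]: v=-2
D [α=-2,β=+∞]: v=-3 after child 1 ≤ α → α-cutoff, skip 1
E [α=-2,β=+∞]: v=-7 after child 1 ≤ α → α-cutoff, skip 1
B [α=-∞,β=+∞]: v=-2
G [α=-∞,β=-2]: v=-9
H [α=-9,β=-2]: v=-9 after child 1 ≤ α → α-cutoff, skip 2
F [α=-∞,β=-2]: v=-9
Root [α=-∞,β=+∞]: v=-9
Leaves evaluated: 7 of 11.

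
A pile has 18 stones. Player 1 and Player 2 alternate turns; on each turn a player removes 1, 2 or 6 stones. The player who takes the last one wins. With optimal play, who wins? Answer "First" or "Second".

Mark each pile size as W (mover wins) or L (mover loses):
i:   0  1  2  3  4  5  6  7  8  9 10 11 12 13 14 15 16 17 18
     L  W  W  L  W  W  W  L  W  W  L  W  W  W  L  W  W  L  W
Position 18 is W, so the first player wins.

First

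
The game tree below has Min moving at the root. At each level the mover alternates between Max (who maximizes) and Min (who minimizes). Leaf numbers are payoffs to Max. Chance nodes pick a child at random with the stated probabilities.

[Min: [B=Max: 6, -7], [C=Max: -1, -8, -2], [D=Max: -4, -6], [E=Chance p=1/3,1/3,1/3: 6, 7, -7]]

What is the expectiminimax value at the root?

B (Max): max(6, -7) = 6
C (Max): max(-1, -8, -2) = -1
D (Max): max(-4, -6) = -4
E (Chance): 1/3·6 + 1/3·7 + 1/3·-7 = 2
Root (Min): min(6, -1, -4, 2) = -4

-4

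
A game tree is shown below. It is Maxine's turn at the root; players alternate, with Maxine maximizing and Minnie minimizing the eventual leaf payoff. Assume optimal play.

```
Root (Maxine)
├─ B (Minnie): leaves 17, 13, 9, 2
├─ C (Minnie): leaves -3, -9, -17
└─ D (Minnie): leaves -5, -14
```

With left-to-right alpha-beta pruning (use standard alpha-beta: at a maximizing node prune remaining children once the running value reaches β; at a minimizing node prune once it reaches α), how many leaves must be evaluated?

B [α=-∞,β=+∞]: v=2
C [α=2,β=+∞]: v=-3 after child 1 ≤ α → α-cutoff, skip 2
D [α=2,β=+∞]: v=-5 after child 1 ≤ α → α-cutoff, skip 1
Root [α=-∞,β=+∞]: v=2
Leaves evaluated: 6 of 9.

6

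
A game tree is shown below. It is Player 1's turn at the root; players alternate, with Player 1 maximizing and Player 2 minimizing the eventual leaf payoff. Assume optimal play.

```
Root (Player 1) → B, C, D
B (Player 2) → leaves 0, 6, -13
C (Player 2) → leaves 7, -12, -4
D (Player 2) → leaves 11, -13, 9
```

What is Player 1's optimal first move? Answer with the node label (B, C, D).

B (Player 2): min(0, 6, -13) = -13
C (Player 2): min(7, -12, -4) = -12
D (Player 2): min(11, -13, 9) = -13
Root (Player 1): max(-13, -12, -13) = -12
Player 1 picks the child with the highest value: C (value -12).

C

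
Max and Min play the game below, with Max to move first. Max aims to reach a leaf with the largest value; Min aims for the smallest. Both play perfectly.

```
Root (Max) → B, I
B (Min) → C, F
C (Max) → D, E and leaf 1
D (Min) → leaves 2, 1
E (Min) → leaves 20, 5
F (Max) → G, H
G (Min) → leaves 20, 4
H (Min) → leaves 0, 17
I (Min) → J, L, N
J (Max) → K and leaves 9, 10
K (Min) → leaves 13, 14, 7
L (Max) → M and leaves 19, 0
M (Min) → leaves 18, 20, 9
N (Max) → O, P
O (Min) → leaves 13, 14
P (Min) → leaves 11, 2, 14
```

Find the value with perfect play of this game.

D (Min): min(2, 1) = 1
E (Min): min(20, 5) = 5
C (Max): max(1, 5, 1) = 5
G (Min): min(20, 4) = 4
H (Min): min(0, 17) = 0
F (Max): max(4, 0) = 4
B (Min): min(5, 4) = 4
K (Min): min(13, 14, 7) = 7
J (Max): max(7, 9, 10) = 10
M (Min): min(18, 20, 9) = 9
L (Max): max(9, 19, 0) = 19
O (Min): min(13, 14) = 13
P (Min): min(11, 2, 14) = 2
N (Max): max(13, 2) = 13
I (Min): min(10, 19, 13) = 10
Root (Max): max(4, 10) = 10

10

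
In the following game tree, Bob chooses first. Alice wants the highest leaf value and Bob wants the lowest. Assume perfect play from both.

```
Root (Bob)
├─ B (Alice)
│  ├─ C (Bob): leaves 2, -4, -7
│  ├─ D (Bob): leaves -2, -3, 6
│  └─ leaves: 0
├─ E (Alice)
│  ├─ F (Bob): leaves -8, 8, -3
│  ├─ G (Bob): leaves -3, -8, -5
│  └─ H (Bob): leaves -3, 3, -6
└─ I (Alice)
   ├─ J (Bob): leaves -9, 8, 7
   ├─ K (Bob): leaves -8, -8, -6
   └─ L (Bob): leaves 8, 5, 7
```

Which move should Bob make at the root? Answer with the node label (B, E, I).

C (Bob): min(2, -4, -7) = -7
D (Bob): min(-2, -3, 6) = -3
B (Alice): max(-7, -3, 0) = 0
F (Bob): min(-8, 8, -3) = -8
G (Bob): min(-3, -8, -5) = -8
H (Bob): min(-3, 3, -6) = -6
E (Alice): max(-8, -8, -6) = -6
J (Bob): min(-9, 8, 7) = -9
K (Bob): min(-8, -8, -6) = -8
L (Bob): min(8, 5, 7) = 5
I (Alice): max(-9, -8, 5) = 5
Root (Bob): min(0, -6, 5) = -6
Bob picks the child with the lowest value: E (value -6).

E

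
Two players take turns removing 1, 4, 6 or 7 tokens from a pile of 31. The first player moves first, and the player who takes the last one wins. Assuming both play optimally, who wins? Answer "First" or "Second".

Second

Positions where the player to move wins (W) vs loses (L):
i:   0  1  2  3  4  5  6  7  8  9 10 11 12 13 14 15 16 17 18 19 20 21 22 23 24 25 26 27 28 29 30 31
     L  W  L  W  W  L  W  W  W  W  L  W  W  L  W  L  W  W  L  W  W  W  W  L  W  W  L  W  L  W  W  L
Position 31 is L, so the second player wins.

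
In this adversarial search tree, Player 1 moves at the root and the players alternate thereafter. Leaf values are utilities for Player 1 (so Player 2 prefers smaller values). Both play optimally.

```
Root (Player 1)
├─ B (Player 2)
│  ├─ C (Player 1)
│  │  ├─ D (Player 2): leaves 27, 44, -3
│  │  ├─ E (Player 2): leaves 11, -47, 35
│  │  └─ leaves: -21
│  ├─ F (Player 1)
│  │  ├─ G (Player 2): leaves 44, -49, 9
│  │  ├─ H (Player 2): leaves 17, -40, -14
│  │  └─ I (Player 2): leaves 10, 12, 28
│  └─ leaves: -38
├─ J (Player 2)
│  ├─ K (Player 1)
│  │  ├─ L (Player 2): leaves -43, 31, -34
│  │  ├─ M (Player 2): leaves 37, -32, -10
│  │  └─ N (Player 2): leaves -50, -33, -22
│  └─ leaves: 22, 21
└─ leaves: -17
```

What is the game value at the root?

-17

D (Player 2): min(27, 44, -3) = -3
E (Player 2): min(11, -47, 35) = -47
C (Player 1): max(-3, -47, -21) = -3
G (Player 2): min(44, -49, 9) = -49
H (Player 2): min(17, -40, -14) = -40
I (Player 2): min(10, 12, 28) = 10
F (Player 1): max(-49, -40, 10) = 10
B (Player 2): min(-3, 10, -38) = -38
L (Player 2): min(-43, 31, -34) = -43
M (Player 2): min(37, -32, -10) = -32
N (Player 2): min(-50, -33, -22) = -50
K (Player 1): max(-43, -32, -50) = -32
J (Player 2): min(-32, 22, 21) = -32
Root (Player 1): max(-38, -32, -17) = -17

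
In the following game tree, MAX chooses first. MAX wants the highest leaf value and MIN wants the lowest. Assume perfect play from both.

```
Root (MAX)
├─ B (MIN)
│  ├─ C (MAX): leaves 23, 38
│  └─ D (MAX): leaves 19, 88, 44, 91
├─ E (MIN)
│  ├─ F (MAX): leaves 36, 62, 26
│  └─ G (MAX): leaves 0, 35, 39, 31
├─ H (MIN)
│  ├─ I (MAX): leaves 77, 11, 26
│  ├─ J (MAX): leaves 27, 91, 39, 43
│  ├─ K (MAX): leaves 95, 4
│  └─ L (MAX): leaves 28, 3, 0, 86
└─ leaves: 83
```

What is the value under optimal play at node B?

C: max(23, 38) = 38
D: max(19, 88, 44, 91) = 91
B: min(38, 91) = 38

38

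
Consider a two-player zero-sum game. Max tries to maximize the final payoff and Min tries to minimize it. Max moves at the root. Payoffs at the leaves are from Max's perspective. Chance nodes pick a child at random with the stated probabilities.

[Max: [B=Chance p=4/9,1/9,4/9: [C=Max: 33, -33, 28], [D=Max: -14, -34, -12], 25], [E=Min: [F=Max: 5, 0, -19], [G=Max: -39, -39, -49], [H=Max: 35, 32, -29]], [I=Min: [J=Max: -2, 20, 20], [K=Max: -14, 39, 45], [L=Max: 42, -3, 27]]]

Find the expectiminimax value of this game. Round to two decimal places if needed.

C (Max): max(33, -33, 28) = 33
D (Max): max(-14, -34, -12) = -12
B (Chance): 4/9·33 + 1/9·-12 + 4/9·25 = 24.44
F (Max): max(5, 0, -19) = 5
G (Max): max(-39, -39, -49) = -39
H (Max): max(35, 32, -29) = 35
E (Min): min(5, -39, 35) = -39
J (Max): max(-2, 20, 20) = 20
K (Max): max(-14, 39, 45) = 45
L (Max): max(42, -3, 27) = 42
I (Min): min(20, 45, 42) = 20
Root (Max): max(24.44, -39, 20) = 24.44

24.44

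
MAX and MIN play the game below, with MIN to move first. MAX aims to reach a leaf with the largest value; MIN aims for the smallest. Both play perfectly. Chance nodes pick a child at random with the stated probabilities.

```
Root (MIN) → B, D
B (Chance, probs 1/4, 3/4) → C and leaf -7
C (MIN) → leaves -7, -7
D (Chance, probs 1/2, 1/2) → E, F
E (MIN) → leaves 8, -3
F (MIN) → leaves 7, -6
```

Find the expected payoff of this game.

-7

C (MIN): min(-7, -7) = -7
B (Chance): 1/4·-7 + 3/4·-7 = -7
E (MIN): min(8, -3) = -3
F (MIN): min(7, -6) = -6
D (Chance): 1/2·-3 + 1/2·-6 = -4.5
Root (MIN): min(-7, -4.5) = -7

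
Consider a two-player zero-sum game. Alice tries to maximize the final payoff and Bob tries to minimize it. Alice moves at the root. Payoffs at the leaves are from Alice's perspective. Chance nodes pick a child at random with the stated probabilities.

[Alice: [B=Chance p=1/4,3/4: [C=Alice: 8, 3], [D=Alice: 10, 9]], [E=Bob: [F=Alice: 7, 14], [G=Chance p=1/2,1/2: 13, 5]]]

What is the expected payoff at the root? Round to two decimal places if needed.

C (Alice): max(8, 3) = 8
D (Alice): max(10, 9) = 10
B (Chance): 1/4·8 + 3/4·10 = 9.5
F (Alice): max(7, 14) = 14
G (Chance): 1/2·13 + 1/2·5 = 9
E (Bob): min(14, 9) = 9
Root (Alice): max(9.5, 9) = 9.5

9.5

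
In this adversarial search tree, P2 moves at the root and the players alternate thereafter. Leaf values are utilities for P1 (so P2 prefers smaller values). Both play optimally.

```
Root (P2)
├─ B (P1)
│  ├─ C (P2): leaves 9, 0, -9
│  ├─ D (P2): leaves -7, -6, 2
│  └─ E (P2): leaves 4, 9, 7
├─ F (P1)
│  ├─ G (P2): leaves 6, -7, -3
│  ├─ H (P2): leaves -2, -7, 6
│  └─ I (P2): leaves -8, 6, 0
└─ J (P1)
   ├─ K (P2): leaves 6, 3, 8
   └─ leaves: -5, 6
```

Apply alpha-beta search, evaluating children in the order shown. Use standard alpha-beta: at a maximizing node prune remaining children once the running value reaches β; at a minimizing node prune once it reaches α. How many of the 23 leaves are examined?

18

C [α=-∞,β=+∞]: v=-9
D [α=-9,β=+∞]: v=-7
E [α=-7,β=+∞]: v=4
B [α=-∞,β=+∞]: v=4
G [α=-∞,β=4]: v=-7
H [α=-7,β=4]: v=-7 after child 2 ≤ α → α-cutoff, skip 1
I [α=-7,β=4]: v=-8 after child 1 ≤ α → α-cutoff, skip 2
F [α=-∞,β=4]: v=-7
K [α=-∞,β=-7]: v=3
J [α=-∞,β=-7]: v=3 after child 1 ≥ β → β-cutoff, skip 2
Root [α=-∞,β=+∞]: v=-7
Leaves evaluated: 18 of 23.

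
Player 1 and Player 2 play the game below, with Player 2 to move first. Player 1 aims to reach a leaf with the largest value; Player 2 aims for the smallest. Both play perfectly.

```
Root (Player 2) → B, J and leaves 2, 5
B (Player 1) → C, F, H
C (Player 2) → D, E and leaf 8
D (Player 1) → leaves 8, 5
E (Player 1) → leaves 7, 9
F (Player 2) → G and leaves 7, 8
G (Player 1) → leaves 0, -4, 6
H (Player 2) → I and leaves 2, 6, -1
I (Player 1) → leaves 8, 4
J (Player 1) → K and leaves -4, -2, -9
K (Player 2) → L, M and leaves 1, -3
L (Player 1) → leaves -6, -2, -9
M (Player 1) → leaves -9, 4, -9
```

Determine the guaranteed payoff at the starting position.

D (Player 1): max(8, 5) = 8
E (Player 1): max(7, 9) = 9
C (Player 2): min(8, 9, 8) = 8
G (Player 1): max(0, -4, 6) = 6
F (Player 2): min(6, 7, 8) = 6
I (Player 1): max(8, 4) = 8
H (Player 2): min(8, 2, 6, -1) = -1
B (Player 1): max(8, 6, -1) = 8
L (Player 1): max(-6, -2, -9) = -2
M (Player 1): max(-9, 4, -9) = 4
K (Player 2): min(-2, 4, 1, -3) = -3
J (Player 1): max(-3, -4, -2, -9) = -2
Root (Player 2): min(8, -2, 2, 5) = -2

-2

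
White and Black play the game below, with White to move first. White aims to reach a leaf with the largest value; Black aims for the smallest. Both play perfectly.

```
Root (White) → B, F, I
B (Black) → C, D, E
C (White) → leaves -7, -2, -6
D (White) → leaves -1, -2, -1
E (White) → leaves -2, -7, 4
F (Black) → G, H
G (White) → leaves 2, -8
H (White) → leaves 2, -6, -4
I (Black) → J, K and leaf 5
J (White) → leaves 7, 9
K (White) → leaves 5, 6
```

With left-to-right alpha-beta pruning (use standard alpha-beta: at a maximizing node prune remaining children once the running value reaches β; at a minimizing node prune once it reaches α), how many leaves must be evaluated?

C [α=-∞,β=+∞]: v=-2
D [α=-∞,β=-2]: v=-1 after child 1 ≥ β → β-cutoff, skip 2
E [α=-∞,β=-2]: v=-2 after child 1 ≥ β → β-cutoff, skip 2
B [α=-∞,β=+∞]: v=-2
G [α=-2,β=+∞]: v=2
H [α=-2,β=2]: v=2 after child 1 ≥ β → β-cutoff, skip 2
F [α=-2,β=+∞]: v=2
J [α=2,β=+∞]: v=9
K [α=2,β=9]: v=6
I [α=2,β=+∞]: v=5
Root [α=-∞,β=+∞]: v=5
Leaves evaluated: 13 of 19.

13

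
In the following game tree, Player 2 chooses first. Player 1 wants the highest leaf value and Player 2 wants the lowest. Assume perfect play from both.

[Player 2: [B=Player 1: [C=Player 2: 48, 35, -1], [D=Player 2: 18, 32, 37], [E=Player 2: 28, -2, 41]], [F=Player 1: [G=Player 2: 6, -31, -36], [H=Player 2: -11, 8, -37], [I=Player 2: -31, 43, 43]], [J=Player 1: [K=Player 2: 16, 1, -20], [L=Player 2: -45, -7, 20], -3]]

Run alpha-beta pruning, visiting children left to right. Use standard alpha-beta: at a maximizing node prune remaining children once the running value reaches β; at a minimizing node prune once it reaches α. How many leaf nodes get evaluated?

20

C [α=-∞,β=+∞]: v=-1
D [α=-1,β=+∞]: v=18
E [α=18,β=+∞]: v=-2 after child 2 ≤ α → α-cutoff, skip 1
B [α=-∞,β=+∞]: v=18
G [α=-∞,β=18]: v=-36
H [α=-36,β=18]: v=-37
I [α=-36,β=18]: v=-31
F [α=-∞,β=18]: v=-31
K [α=-∞,β=-31]: v=-20
J [α=-∞,β=-31]: v=-20 after child 1 ≥ β → β-cutoff, skip 2
Root [α=-∞,β=+∞]: v=-31
Leaves evaluated: 20 of 25.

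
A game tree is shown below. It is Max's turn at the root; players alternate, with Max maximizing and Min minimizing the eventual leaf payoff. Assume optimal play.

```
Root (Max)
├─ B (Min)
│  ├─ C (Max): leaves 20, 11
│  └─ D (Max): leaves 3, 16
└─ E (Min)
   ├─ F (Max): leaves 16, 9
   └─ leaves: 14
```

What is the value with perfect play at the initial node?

C (Max): max(20, 11) = 20
D (Max): max(3, 16) = 16
B (Min): min(20, 16) = 16
F (Max): max(16, 9) = 16
E (Min): min(16, 14) = 14
Root (Max): max(16, 14) = 16

16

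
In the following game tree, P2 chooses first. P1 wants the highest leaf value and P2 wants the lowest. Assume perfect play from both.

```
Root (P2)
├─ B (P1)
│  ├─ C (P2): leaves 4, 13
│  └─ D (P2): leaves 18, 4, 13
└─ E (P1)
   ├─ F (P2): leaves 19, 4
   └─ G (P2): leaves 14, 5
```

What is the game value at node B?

C: min(4, 13) = 4
D: min(18, 4, 13) = 4
B: max(4, 4) = 4

4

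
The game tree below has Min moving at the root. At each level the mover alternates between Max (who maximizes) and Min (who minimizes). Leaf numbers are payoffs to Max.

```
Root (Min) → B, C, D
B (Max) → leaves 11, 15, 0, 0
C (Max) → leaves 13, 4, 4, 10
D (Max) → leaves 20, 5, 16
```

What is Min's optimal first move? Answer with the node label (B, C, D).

C

B (Max): max(11, 15, 0, 0) = 15
C (Max): max(13, 4, 4, 10) = 13
D (Max): max(20, 5, 16) = 20
Root (Min): min(15, 13, 20) = 13
Min picks the child with the lowest value: C (value 13).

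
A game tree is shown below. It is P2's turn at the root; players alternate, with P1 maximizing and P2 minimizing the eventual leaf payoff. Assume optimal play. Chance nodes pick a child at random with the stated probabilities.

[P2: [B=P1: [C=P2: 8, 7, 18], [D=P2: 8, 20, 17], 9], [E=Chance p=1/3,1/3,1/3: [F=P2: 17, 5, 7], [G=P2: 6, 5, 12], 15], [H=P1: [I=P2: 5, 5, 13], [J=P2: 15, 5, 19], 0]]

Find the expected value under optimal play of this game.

C (P2): min(8, 7, 18) = 7
D (P2): min(8, 20, 17) = 8
B (P1): max(7, 8, 9) = 9
F (P2): min(17, 5, 7) = 5
G (P2): min(6, 5, 12) = 5
E (Chance): 1/3·5 + 1/3·5 + 1/3·15 = 8.33
I (P2): min(5, 5, 13) = 5
J (P2): min(15, 5, 19) = 5
H (P1): max(5, 5, 0) = 5
Root (P2): min(9, 8.33, 5) = 5

5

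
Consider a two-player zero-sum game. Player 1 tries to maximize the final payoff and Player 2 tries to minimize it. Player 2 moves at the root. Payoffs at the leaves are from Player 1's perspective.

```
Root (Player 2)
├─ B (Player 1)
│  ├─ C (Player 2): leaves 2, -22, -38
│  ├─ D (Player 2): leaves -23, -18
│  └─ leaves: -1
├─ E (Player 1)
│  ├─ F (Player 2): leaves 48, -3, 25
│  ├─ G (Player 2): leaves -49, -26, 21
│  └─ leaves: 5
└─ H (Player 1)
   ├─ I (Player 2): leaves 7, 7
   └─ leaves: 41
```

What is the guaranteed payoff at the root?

C (Player 2): min(2, -22, -38) = -38
D (Player 2): min(-23, -18) = -23
B (Player 1): max(-38, -23, -1) = -1
F (Player 2): min(48, -3, 25) = -3
G (Player 2): min(-49, -26, 21) = -49
E (Player 1): max(-3, -49, 5) = 5
I (Player 2): min(7, 7) = 7
H (Player 1): max(7, 41) = 41
Root (Player 2): min(-1, 5, 41) = -1

-1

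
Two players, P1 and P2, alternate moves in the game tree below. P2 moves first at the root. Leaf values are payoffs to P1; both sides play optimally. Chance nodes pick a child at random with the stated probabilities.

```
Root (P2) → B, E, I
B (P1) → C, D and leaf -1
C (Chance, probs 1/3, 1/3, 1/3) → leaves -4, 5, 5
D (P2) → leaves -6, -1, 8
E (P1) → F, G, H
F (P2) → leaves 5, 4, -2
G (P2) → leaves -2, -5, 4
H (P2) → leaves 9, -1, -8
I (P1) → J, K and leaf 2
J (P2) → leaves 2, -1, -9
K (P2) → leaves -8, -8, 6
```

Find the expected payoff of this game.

C (Chance): 1/3·-4 + 1/3·5 + 1/3·5 = 2
D (P2): min(-6, -1, 8) = -6
B (P1): max(2, -6, -1) = 2
F (P2): min(5, 4, -2) = -2
G (P2): min(-2, -5, 4) = -5
H (P2): min(9, -1, -8) = -8
E (P1): max(-2, -5, -8) = -2
J (P2): min(2, -1, -9) = -9
K (P2): min(-8, -8, 6) = -8
I (P1): max(-9, -8, 2) = 2
Root (P2): min(2, -2, 2) = -2

-2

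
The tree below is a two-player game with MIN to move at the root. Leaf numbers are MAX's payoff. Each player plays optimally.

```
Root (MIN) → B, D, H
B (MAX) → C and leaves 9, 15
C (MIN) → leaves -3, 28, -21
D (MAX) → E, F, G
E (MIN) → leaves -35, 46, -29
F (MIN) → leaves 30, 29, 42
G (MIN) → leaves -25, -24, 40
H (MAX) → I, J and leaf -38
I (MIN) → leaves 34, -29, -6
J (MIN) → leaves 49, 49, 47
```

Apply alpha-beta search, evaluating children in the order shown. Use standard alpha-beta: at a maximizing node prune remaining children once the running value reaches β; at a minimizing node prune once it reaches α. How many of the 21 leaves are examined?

C [α=-∞,β=+∞]: v=-21
B [α=-∞,β=+∞]: v=15
E [α=-∞,β=15]: v=-35
F [α=-35,β=15]: v=29
D [α=-∞,β=15]: v=29 after child 2 ≥ β → β-cutoff, skip 1
I [α=-∞,β=15]: v=-29
J [α=-29,β=15]: v=47
H [α=-∞,β=15]: v=47 after child 2 ≥ β → β-cutoff, skip 1
Root [α=-∞,β=+∞]: v=15
Leaves evaluated: 17 of 21.

17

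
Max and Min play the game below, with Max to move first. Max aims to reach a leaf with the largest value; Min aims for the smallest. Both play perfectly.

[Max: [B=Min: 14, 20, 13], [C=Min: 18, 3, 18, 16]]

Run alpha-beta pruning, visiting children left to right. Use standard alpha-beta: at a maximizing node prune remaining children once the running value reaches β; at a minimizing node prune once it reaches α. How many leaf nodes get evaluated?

5

B [α=-∞,β=+∞]: v=13
C [α=13,β=+∞]: v=3 after child 2 ≤ α → α-cutoff, skip 2
Root [α=-∞,β=+∞]: v=13
Leaves evaluated: 5 of 7.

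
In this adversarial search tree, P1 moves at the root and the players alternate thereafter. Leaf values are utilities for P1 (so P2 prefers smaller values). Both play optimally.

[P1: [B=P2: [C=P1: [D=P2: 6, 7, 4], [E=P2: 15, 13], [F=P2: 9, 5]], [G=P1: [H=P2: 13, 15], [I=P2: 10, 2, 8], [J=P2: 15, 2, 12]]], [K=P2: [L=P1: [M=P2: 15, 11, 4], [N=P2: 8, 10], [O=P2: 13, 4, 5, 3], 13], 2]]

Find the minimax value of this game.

13

D (P2): min(6, 7, 4) = 4
E (P2): min(15, 13) = 13
F (P2): min(9, 5) = 5
C (P1): max(4, 13, 5) = 13
H (P2): min(13, 15) = 13
I (P2): min(10, 2, 8) = 2
J (P2): min(15, 2, 12) = 2
G (P1): max(13, 2, 2) = 13
B (P2): min(13, 13) = 13
M (P2): min(15, 11, 4) = 4
N (P2): min(8, 10) = 8
O (P2): min(13, 4, 5, 3) = 3
L (P1): max(4, 8, 3, 13) = 13
K (P2): min(13, 2) = 2
Root (P1): max(13, 2) = 13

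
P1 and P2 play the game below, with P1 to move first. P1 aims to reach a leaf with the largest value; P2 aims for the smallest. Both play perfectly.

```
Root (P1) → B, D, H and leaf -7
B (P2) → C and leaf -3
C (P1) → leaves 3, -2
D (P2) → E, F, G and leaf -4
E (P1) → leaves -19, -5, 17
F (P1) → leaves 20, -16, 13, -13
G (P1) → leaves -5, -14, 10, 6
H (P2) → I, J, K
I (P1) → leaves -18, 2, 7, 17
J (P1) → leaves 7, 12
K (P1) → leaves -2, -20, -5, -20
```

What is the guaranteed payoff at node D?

E: max(-19, -5, 17) = 17
F: max(20, -16, 13, -13) = 20
G: max(-5, -14, 10, 6) = 10
D: min(17, 20, 10, -4) = -4

-4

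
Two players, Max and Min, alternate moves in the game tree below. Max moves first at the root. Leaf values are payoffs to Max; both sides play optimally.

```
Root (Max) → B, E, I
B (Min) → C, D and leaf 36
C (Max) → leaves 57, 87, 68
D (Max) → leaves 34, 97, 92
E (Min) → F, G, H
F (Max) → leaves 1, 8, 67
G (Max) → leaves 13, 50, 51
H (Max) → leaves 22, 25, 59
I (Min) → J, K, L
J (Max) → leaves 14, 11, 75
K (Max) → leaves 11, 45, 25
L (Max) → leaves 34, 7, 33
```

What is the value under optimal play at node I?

J: max(14, 11, 75) = 75
K: max(11, 45, 25) = 45
L: max(34, 7, 33) = 34
I: min(75, 45, 34) = 34

34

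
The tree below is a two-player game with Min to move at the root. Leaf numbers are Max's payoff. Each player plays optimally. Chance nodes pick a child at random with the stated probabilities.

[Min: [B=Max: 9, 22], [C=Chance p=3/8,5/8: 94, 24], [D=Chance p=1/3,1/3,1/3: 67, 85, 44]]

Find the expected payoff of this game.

22

B (Max): max(9, 22) = 22
C (Chance): 3/8·94 + 5/8·24 = 50.25
D (Chance): 1/3·67 + 1/3·85 + 1/3·44 = 65.33
Root (Min): min(22, 50.25, 65.33) = 22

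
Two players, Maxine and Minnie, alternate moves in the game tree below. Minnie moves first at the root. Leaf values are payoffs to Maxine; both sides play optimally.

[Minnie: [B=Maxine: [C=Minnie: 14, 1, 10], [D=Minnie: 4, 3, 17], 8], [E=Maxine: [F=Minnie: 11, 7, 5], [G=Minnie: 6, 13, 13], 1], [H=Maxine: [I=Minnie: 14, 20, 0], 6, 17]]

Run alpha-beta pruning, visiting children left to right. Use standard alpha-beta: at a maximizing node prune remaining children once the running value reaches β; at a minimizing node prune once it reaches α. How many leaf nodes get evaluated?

C [α=-∞,β=+∞]: v=1
D [α=1,β=+∞]: v=3
B [α=-∞,β=+∞]: v=8
F [α=-∞,β=8]: v=5
G [α=5,β=8]: v=6
E [α=-∞,β=8]: v=6
I [α=-∞,β=6]: v=0
H [α=-∞,β=6]: v=6 after child 2 ≥ β → β-cutoff, skip 1
Root [α=-∞,β=+∞]: v=6
Leaves evaluated: 18 of 19.

18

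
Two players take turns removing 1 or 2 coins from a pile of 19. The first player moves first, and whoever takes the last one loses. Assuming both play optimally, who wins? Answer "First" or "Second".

Second

Compute winning (W) and losing (L) positions by backward induction:
i:   0  1  2  3  4  5  6  7  8  9 10 11 12 13 14 15 16 17 18 19
     W  L  W  W  L  W  W  L  W  W  L  W  W  L  W  W  L  W  W  L
Position 19 is L, so the second player wins.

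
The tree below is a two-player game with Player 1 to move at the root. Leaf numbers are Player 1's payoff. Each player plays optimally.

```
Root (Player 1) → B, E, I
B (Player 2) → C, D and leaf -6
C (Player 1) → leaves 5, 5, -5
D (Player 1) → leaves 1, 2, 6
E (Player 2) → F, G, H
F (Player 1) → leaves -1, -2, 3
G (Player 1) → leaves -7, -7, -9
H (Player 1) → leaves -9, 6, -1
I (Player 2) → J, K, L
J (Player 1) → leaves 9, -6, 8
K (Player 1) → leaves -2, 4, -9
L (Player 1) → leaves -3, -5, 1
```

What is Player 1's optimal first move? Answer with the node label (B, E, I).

I

C (Player 1): max(5, 5, -5) = 5
D (Player 1): max(1, 2, 6) = 6
B (Player 2): min(5, 6, -6) = -6
F (Player 1): max(-1, -2, 3) = 3
G (Player 1): max(-7, -7, -9) = -7
H (Player 1): max(-9, 6, -1) = 6
E (Player 2): min(3, -7, 6) = -7
J (Player 1): max(9, -6, 8) = 9
K (Player 1): max(-2, 4, -9) = 4
L (Player 1): max(-3, -5, 1) = 1
I (Player 2): min(9, 4, 1) = 1
Root (Player 1): max(-6, -7, 1) = 1
Player 1 picks the child with the highest value: I (value 1).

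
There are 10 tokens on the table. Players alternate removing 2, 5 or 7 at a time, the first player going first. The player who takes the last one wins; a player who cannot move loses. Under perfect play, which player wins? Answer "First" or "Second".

Second

Mark each pile size as W (mover wins) or L (mover loses):
i:   0  1  2  3  4  5  6  7  8  9 10
     L  L  W  W  L  W  W  W  W  W  L
Position 10 is L, so the second player wins.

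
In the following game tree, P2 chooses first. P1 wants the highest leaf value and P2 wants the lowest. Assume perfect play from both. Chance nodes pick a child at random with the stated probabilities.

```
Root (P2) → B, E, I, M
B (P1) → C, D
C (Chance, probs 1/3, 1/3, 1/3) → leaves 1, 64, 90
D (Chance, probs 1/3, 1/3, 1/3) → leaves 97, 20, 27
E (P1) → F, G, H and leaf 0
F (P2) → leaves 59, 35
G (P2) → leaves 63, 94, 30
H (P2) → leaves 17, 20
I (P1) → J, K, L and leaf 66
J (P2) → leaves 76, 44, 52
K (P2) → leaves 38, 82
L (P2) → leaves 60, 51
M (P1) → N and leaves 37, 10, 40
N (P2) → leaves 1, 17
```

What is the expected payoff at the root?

C (Chance): 1/3·1 + 1/3·64 + 1/3·90 = 51.67
D (Chance): 1/3·97 + 1/3·20 + 1/3·27 = 48
B (P1): max(51.67, 48) = 51.67
F (P2): min(59, 35) = 35
G (P2): min(63, 94, 30) = 30
H (P2): min(17, 20) = 17
E (P1): max(35, 30, 17, 0) = 35
J (P2): min(76, 44, 52) = 44
K (P2): min(38, 82) = 38
L (P2): min(60, 51) = 51
I (P1): max(44, 38, 51, 66) = 66
N (P2): min(1, 17) = 1
M (P1): max(1, 37, 10, 40) = 40
Root (P2): min(51.67, 35, 66, 40) = 35

35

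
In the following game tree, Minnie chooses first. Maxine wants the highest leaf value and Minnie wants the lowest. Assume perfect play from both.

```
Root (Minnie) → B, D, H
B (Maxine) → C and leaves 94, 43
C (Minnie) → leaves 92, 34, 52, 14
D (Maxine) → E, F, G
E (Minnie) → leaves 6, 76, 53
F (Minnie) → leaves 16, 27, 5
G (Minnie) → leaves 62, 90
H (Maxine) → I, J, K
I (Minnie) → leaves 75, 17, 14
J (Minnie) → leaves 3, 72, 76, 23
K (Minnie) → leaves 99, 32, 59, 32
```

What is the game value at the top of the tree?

32

C (Minnie): min(92, 34, 52, 14) = 14
B (Maxine): max(14, 94, 43) = 94
E (Minnie): min(6, 76, 53) = 6
F (Minnie): min(16, 27, 5) = 5
G (Minnie): min(62, 90) = 62
D (Maxine): max(6, 5, 62) = 62
I (Minnie): min(75, 17, 14) = 14
J (Minnie): min(3, 72, 76, 23) = 3
K (Minnie): min(99, 32, 59, 32) = 32
H (Maxine): max(14, 3, 32) = 32
Root (Minnie): min(94, 62, 32) = 32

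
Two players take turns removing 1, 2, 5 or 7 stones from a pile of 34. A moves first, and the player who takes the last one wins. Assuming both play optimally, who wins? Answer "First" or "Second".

First

Mark each pile size as W (mover wins) or L (mover loses):
i:   0  1  2  3  4  5  6  7  8  9 10 11 12 13 14 15 16 17 18 19 20 21 22 23 24 25 26 27 28 29 30 31 32 33 34
     L  W  W  L  W  W  L  W  W  L  W  W  L  W  W  L  W  W  L  W  W  L  W  W  L  W  W  L  W  W  L  W  W  L  W
Position 34 is W, so the first player wins.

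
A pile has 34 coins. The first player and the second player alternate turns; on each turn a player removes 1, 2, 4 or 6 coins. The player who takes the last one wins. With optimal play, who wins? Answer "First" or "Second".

Compute winning (W) and losing (L) positions by backward induction:
i:   0  1  2  3  4  5  6  7  8  9 10 11 12 13 14 15 16 17 18 19 20 21 22 23 24 25 26 27 28 29 30 31 32 33 34
     L  W  W  L  W  W  W  W  L  W  W  L  W  W  W  W  L  W  W  L  W  W  W  W  L  W  W  L  W  W  W  W  L  W  W
Position 34 is W, so the first player wins.

First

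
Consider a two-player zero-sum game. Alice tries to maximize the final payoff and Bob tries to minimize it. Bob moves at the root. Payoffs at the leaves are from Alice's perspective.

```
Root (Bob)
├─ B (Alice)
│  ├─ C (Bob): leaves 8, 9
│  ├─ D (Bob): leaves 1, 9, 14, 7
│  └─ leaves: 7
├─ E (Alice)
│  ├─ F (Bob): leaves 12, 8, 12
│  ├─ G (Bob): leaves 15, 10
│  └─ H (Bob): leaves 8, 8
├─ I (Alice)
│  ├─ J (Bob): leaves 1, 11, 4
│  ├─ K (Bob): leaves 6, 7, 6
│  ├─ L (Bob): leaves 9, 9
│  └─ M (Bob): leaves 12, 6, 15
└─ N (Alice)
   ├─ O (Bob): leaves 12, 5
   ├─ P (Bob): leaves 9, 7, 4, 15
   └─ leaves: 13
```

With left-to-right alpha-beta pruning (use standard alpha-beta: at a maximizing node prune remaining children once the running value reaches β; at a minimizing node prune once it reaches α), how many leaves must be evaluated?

C [α=-∞,β=+∞]: v=8
D [α=8,β=+∞]: v=1 after child 1 ≤ α → α-cutoff, skip 3
B [α=-∞,β=+∞]: v=8
F [α=-∞,β=8]: v=8
E [α=-∞,β=8]: v=8 after child 1 ≥ β → β-cutoff, skip 2
J [α=-∞,β=8]: v=1
K [α=1,β=8]: v=6
L [α=6,β=8]: v=9
I [α=-∞,β=8]: v=9 after child 3 ≥ β → β-cutoff, skip 1
O [α=-∞,β=8]: v=5
P [α=5,β=8]: v=4 after child 3 ≤ α → α-cutoff, skip 1
N [α=-∞,β=8]: v=13
Root [α=-∞,β=+∞]: v=8
Leaves evaluated: 21 of 32.

21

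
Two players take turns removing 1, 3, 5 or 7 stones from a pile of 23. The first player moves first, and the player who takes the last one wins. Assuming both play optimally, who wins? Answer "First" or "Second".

Compute winning (W) and losing (L) positions by backward induction:
i:   0  1  2  3  4  5  6  7  8  9 10 11 12 13 14 15 16 17 18 19 20 21 22 23
     L  W  L  W  L  W  L  W  L  W  L  W  L  W  L  W  L  W  L  W  L  W  L  W
Position 23 is W, so the first player wins.

First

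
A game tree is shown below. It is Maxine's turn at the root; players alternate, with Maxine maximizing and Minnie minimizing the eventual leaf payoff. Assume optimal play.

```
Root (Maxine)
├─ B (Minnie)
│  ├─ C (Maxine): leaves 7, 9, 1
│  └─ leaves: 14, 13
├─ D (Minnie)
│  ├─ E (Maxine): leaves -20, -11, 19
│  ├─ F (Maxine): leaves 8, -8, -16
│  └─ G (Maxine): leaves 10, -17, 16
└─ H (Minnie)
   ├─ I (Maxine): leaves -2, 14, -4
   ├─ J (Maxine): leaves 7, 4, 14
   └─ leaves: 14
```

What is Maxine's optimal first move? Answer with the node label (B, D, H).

C (Maxine): max(7, 9, 1) = 9
B (Minnie): min(9, 14, 13) = 9
E (Maxine): max(-20, -11, 19) = 19
F (Maxine): max(8, -8, -16) = 8
G (Maxine): max(10, -17, 16) = 16
D (Minnie): min(19, 8, 16) = 8
I (Maxine): max(-2, 14, -4) = 14
J (Maxine): max(7, 4, 14) = 14
H (Minnie): min(14, 14, 14) = 14
Root (Maxine): max(9, 8, 14) = 14
Maxine picks the child with the highest value: H (value 14).

H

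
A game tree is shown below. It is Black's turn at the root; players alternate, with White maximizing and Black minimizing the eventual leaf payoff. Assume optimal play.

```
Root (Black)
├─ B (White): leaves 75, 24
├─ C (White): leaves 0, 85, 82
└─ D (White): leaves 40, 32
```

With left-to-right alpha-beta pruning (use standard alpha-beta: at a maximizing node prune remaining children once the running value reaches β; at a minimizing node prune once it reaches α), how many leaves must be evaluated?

6

B [α=-∞,β=+∞]: v=75
C [α=-∞,β=75]: v=85 after child 2 ≥ β → β-cutoff, skip 1
D [α=-∞,β=75]: v=40
Root [α=-∞,β=+∞]: v=40
Leaves evaluated: 6 of 7.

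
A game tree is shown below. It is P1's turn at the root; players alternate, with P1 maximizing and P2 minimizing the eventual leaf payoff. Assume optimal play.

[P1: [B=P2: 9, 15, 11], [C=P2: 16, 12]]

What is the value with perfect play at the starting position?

B (P2): min(9, 15, 11) = 9
C (P2): min(16, 12) = 12
Root (P1): max(9, 12) = 12

12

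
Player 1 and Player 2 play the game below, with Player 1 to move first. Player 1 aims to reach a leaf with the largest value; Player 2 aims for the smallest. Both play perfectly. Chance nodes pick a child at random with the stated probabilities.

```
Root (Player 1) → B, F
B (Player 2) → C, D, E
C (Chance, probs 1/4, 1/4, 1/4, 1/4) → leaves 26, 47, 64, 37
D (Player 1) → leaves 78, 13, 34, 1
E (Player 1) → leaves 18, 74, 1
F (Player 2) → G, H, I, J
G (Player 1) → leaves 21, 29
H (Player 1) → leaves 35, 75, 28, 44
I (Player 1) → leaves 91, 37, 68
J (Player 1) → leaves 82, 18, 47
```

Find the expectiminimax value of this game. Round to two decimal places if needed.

43.5

C (Chance): 1/4·26 + 1/4·47 + 1/4·64 + 1/4·37 = 43.5
D (Player 1): max(78, 13, 34, 1) = 78
E (Player 1): max(18, 74, 1) = 74
B (Player 2): min(43.5, 78, 74) = 43.5
G (Player 1): max(21, 29) = 29
H (Player 1): max(35, 75, 28, 44) = 75
I (Player 1): max(91, 37, 68) = 91
J (Player 1): max(82, 18, 47) = 82
F (Player 2): min(29, 75, 91, 82) = 29
Root (Player 1): max(43.5, 29) = 43.5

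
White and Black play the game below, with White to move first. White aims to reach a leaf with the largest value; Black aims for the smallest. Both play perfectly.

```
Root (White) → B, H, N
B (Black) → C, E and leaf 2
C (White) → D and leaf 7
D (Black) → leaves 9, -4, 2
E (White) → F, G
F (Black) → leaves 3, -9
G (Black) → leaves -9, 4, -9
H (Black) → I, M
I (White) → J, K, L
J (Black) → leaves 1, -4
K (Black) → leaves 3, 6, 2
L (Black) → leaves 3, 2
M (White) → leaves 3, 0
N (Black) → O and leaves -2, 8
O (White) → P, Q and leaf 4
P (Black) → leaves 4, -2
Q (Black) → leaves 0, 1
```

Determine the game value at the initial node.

2

D (Black): min(9, -4, 2) = -4
C (White): max(-4, 7) = 7
F (Black): min(3, -9) = -9
G (Black): min(-9, 4, -9) = -9
E (White): max(-9, -9) = -9
B (Black): min(7, -9, 2) = -9
J (Black): min(1, -4) = -4
K (Black): min(3, 6, 2) = 2
L (Black): min(3, 2) = 2
I (White): max(-4, 2, 2) = 2
M (White): max(3, 0) = 3
H (Black): min(2, 3) = 2
P (Black): min(4, -2) = -2
Q (Black): min(0, 1) = 0
O (White): max(-2, 0, 4) = 4
N (Black): min(4, -2, 8) = -2
Root (White): max(-9, 2, -2) = 2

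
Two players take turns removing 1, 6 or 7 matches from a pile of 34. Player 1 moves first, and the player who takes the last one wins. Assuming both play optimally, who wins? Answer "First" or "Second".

Positions where the player to move wins (W) vs loses (L):
i:   0  1  2  3  4  5  6  7  8  9 10 11 12 13 14 15 16 17 18 19 20 21 22 23 24 25 26 27 28 29 30 31 32 33 34
     L  W  L  W  L  W  W  W  W  W  W  W  L  W  L  W  L  W  W  W  W  W  W  W  L  W  L  W  L  W  W  W  W  W  W
Position 34 is W, so the first player wins.

First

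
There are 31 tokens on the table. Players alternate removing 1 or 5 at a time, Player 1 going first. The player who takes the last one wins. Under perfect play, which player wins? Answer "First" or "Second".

First

Mark each pile size as W (mover wins) or L (mover loses):
i:   0  1  2  3  4  5  6  7  8  9 10 11 12 13 14 15 16 17 18 19 20 21 22 23 24 25 26 27 28 29 30 31
     L  W  L  W  L  W  L  W  L  W  L  W  L  W  L  W  L  W  L  W  L  W  L  W  L  W  L  W  L  W  L  W
Position 31 is W, so the first player wins.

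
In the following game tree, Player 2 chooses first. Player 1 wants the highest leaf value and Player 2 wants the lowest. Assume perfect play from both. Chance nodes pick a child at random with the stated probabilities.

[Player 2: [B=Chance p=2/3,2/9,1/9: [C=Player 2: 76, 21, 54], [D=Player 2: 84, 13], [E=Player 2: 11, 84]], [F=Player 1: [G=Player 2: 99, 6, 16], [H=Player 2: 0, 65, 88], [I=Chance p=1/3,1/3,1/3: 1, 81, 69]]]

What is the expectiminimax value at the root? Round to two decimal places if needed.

18.11

C (Player 2): min(76, 21, 54) = 21
D (Player 2): min(84, 13) = 13
E (Player 2): min(11, 84) = 11
B (Chance): 2/3·21 + 2/9·13 + 1/9·11 = 18.11
G (Player 2): min(99, 6, 16) = 6
H (Player 2): min(0, 65, 88) = 0
I (Chance): 1/3·1 + 1/3·81 + 1/3·69 = 50.33
F (Player 1): max(6, 0, 50.33) = 50.33
Root (Player 2): min(18.11, 50.33) = 18.11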